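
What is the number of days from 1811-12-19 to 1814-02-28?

802

December 19, 1811 → December 19, 1812: 366 days (1812 is a leap year).
December 19, 1812 → December 19, 1813: 365 days.
December 1813: 31 − 19 = 12 days remain.
Then January (31): 31 days.
February 1–28, 1814: 28 days (1814 is not a leap year).
Residual: 71 days.
Total: 802 days.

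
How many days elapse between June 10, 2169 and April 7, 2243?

26963

Day-of-year of June 10, 2169: 161.
Day-of-year of April 7, 2243: 97.
2169 has 365 days, so 365 − 161 = 204 days remain in 2169.
Full years 2170–2242: 56 common + 17 leap = 56×365 + 17×366 = 26662 days.
Total: 204 + 26662 + 97 = 26963 days.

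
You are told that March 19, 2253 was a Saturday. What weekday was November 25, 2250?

Count forward from the earlier date (November 25, 2250) to the later (March 19, 2253):
Day-of-year of November 25, 2250: 329.
Day-of-year of March 19, 2253: 78.
2250 has 365 days, so 365 − 329 = 36 days remain in 2250.
Full years: 2251: 365; 2252: 366. Sum = 731.
Total: 36 + 731 + 78 = 845 days.
845 mod 7 = 5, so 5 days before Saturday is Monday.

Monday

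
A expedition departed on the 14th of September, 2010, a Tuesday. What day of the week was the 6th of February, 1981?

Friday

Count forward from the earlier date (February 6, 1981) to the later (September 14, 2010):
Day-of-year of February 6, 1981: 37.
Day-of-year of September 14, 2010: 257.
1981 has 365 days, so 365 − 37 = 328 days remain in 1981.
Full years 1982–2009: 21 common + 7 leap = 21×365 + 7×366 = 10227 days.
Total: 328 + 10227 + 257 = 10812 days.
10812 mod 7 = 4, so 4 days before Tuesday is Friday.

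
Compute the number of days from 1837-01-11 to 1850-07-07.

From January 11, 1837 to January 11, 1850: 13 years, of which 3 contain a Feb 29 — 10×365 + 3×366 = 4748 days.
January 1850: 31 − 11 = 20 days remain.
Then February 1850 (28), March (31), April (30), May (31), June (30): 28 + 31 + 30 + 31 + 30 = 150 days.
July 1–7, 1850: 7 days.
Residual: 177 days.
Total: 4925 days.

4925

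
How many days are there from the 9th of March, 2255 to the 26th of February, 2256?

354

March 2255: 31 − 9 = 22 days remain.
Then 10 full months totalling 306 days.
February 1–26, 2256: 26 days (2256 is a leap year).
Residual: 354 days.
Total: 354 days.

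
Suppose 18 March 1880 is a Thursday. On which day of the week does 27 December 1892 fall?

From March 18, 1880 to March 18, 1892: 12 years, of which 3 contain a Feb 29 — 9×365 + 3×366 = 4383 days.
March 1892: 31 − 18 = 13 days remain.
Then April (30), May (31), June (30), July (31), August (31), September (30), October (31), November (30): 30 + 31 + 30 + 31 + 31 + 30 + 31 + 30 = 244 days.
December 1–27, 1892: 27 days.
Residual: 284 days.
Total: 4667 days.
4667 mod 7 = 5, so 5 days after Thursday is Tuesday.

Tuesday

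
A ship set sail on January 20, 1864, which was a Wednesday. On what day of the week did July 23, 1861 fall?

Tuesday

Count forward from the earlier date (July 23, 1861) to the later (January 20, 1864):
Day-of-year of July 23, 1861: 204.
Day-of-year of January 20, 1864: 20.
1861 has 365 days, so 365 − 204 = 161 days remain in 1861.
Full years: 1862: 365; 1863: 365. Sum = 730.
Total: 161 + 730 + 20 = 911 days.
911 mod 7 = 1, so 1 day before Wednesday is Tuesday.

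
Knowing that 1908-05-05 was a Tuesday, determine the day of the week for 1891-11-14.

Count forward from the earlier date (November 14, 1891) to the later (May 5, 1908):
Day-of-year of November 14, 1891: 318.
Day-of-year of May 5, 1908: 126.
1891 has 365 days, so 365 − 318 = 47 days remain in 1891.
Full years 1892–1907: 13 common + 3 leap = 13×365 + 3×366 = 5843 days.
Total: 47 + 5843 + 126 = 6016 days.
6016 mod 7 = 3, so 3 days before Tuesday is Saturday.

Saturday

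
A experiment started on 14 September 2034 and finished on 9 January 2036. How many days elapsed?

482

Day-of-year of September 14, 2034: 257.
Day-of-year of January 9, 2036: 9.
2034 has 365 days, so 365 − 257 = 108 days remain in 2034.
Full years: 2035: 365. Sum = 365.
Total: 108 + 365 + 9 = 482 days.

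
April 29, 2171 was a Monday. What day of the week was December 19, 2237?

Tuesday

From April 29, 2171 to April 29, 2237: 66 years, of which 16 contain a Feb 29 — 50×365 + 16×366 = 24106 days.
(2200 is not a leap year (divisible by 100 but not 400).)
April 2237: 30 − 29 = 1 day remains.
Then May (31), June (30), July (31), August (31), September (30), October (31), November (30): 31 + 30 + 31 + 31 + 30 + 31 + 30 = 214 days.
December 1–19, 2237: 19 days.
Residual: 234 days.
Total: 24340 days.
24340 mod 7 = 1, so 1 day after Monday is Tuesday.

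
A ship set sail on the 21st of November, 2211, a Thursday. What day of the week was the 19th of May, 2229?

From November 21, 2211 to November 21, 2228: 17 years, of which 5 contain a Feb 29 — 12×365 + 5×366 = 6210 days.
November 2228: 30 − 21 = 9 days remain.
Then December (31), January (31), February 2229 (28), March (31), April (30): 31 + 31 + 28 + 31 + 30 = 151 days.
May 1–19, 2229: 19 days.
Residual: 179 days.
Total: 6389 days.
6389 mod 7 = 5, so 5 days after Thursday is Tuesday.

Tuesday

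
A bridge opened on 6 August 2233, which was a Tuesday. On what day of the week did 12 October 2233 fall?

August 2233: 31 − 6 = 25 days remain.
Then September (30): 30 days.
October 1–12, 2233: 12 days.
Total: 25 + 30 + 12 = 67 days.
67 mod 7 = 4, so 4 days after Tuesday is Saturday.

Saturday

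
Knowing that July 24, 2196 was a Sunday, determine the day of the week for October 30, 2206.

Day-of-year of July 24, 2196: 206.
Day-of-year of October 30, 2206: 303.
2196 has 366 days, so 366 − 206 = 160 days remain in 2196.
Full years 2197–2205: 8 common + 1 leap = 8×365 + 1×366 = 3286 days.
Total: 160 + 3286 + 303 = 3749 days.
3749 mod 7 = 4, so 4 days after Sunday is Thursday.

Thursday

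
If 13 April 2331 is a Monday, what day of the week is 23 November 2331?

April 2331: 30 − 13 = 17 days remain.
Then May (31), June (30), July (31), August (31), September (30), October (31): 31 + 30 + 31 + 31 + 30 + 31 = 184 days.
November 1–23, 2331: 23 days.
Total: 17 + 184 + 23 = 224 days.
224 is a multiple of 7, so 23 November 2331 falls on the same weekday: Monday.

Monday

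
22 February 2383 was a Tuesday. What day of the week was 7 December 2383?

Wednesday

February 2383: 28 − 22 = 6 days remain (2383 is not a leap year, so February has 28 days).
Then 9 full months totalling 275 days.
December 1–7, 2383: 7 days.
Total: 6 + 275 + 7 = 288 days.
288 mod 7 = 1, so 1 day after Tuesday is Wednesday.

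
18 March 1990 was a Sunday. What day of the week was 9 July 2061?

Saturday

From March 18, 1990 to March 18, 2061: 71 years, of which 18 contain a Feb 29 — 53×365 + 18×366 = 25933 days.
(2000 is a leap year (divisible by 400).)
March 2061: 31 − 18 = 13 days remain.
Then April (30), May (31), June (30): 30 + 31 + 30 = 91 days.
July 1–9, 2061: 9 days.
Residual: 113 days.
Total: 26046 days.
26046 mod 7 = 6, so 6 days after Sunday is Saturday.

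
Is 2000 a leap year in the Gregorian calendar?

2000 is a leap year (divisible by 400).

Yes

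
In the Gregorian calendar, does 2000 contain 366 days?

Yes

2000 is a leap year (divisible by 400).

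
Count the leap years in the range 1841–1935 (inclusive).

22

Years divisible by 4: 1844, 1848, …, 1932 — 23 in all.
Of these, 1900 is divisible by 100 but not 400, so not leap.
Leap years: 23 − 1 = 22.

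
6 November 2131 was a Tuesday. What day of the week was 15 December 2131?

Saturday

November 2131: 30 − 6 = 24 days remain.
December 1–15, 2131: 15 days.
Total: 24 + 15 = 39 days.
39 mod 7 = 4, so 4 days after Tuesday is Saturday.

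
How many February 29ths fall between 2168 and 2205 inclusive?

Years divisible by 4 in [2168, 2205]: 2168, 2172, 2176, 2180, 2184, 2188, 2192, 2196, 2200, 2204.
Of these, 2200 is divisible by 100 but not 400, so not leap.
Leap years: 10 − 1 = 9.

9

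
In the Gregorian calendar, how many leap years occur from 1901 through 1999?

Years divisible by 4: 1904, 1908, …, 1996 — 24 in all.
No century exceptions apply. Count: 24.

24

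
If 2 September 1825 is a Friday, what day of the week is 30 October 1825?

September 1825: 30 − 2 = 28 days remain.
October 1–30, 1825: 30 days.
Total: 28 + 30 = 58 days.
58 mod 7 = 2, so 2 days after Friday is Sunday.

Sunday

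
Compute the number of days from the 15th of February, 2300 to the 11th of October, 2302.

968

Day-of-year of February 15, 2300: 46.
Day-of-year of October 11, 2302: 284.
2300 has 365 days, so 365 − 46 = 319 days remain in 2300.
Full years: 2301: 365. Sum = 365.
Total: 319 + 365 + 284 = 968 days.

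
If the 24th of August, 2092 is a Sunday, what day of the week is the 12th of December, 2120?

Day-of-year of August 24, 2092: 237.
Day-of-year of December 12, 2120: 347.
2092 has 366 days, so 366 − 237 = 129 days remain in 2092.
Full years 2093–2119: 22 common + 5 leap = 22×365 + 5×366 = 9860 days.
Total: 129 + 9860 + 347 = 10336 days.
10336 mod 7 = 4, so 4 days after Sunday is Thursday.

Thursday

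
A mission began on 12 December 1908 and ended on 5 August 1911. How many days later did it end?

966

Day-of-year of December 12, 1908: 347.
Day-of-year of August 5, 1911: 217.
1908 has 366 days, so 366 − 347 = 19 days remain in 1908.
Full years: 1909: 365; 1910: 365. Sum = 730.
Total: 19 + 730 + 217 = 966 days.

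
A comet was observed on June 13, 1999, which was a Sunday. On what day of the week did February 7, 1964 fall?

Count forward from the earlier date (February 7, 1964) to the later (June 13, 1999):
From February 7, 1964 to February 7, 1999: 35 years, of which 9 contain a Feb 29 — 26×365 + 9×366 = 12784 days.
February 1999: 28 − 7 = 21 days remain (1999 is not a leap year, so February has 28 days).
Then March (31), April (30), May (31): 31 + 30 + 31 = 92 days.
June 1–13, 1999: 13 days.
Residual: 126 days.
Total: 12910 days.
12910 mod 7 = 2, so 2 days before Sunday is Friday.

Friday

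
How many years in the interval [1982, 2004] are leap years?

6

Years divisible by 4 in [1982, 2004]: 1984, 1988, 1992, 1996, 2000, 2004.
2000 is divisible by 400, so still leap.
No century exceptions apply. Count: 6.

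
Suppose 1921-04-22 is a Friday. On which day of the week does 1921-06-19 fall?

Sunday

April 1921: 30 − 22 = 8 days remain.
Then May (31): 31 days.
June 1–19, 1921: 19 days.
Total: 8 + 31 + 19 = 58 days.
58 mod 7 = 2, so 2 days after Friday is Sunday.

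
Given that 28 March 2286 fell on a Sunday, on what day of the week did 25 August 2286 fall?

Wednesday

March 2286: 31 − 28 = 3 days remain.
Then April (30), May (31), June (30), July (31): 30 + 31 + 30 + 31 = 122 days.
August 1–25, 2286: 25 days.
Total: 3 + 122 + 25 = 150 days.
150 mod 7 = 3, so 3 days after Sunday is Wednesday.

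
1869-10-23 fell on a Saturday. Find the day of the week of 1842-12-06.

Tuesday

Count forward from the earlier date (December 6, 1842) to the later (October 23, 1869):
From December 6, 1842 to December 6, 1868: 26 years, of which 7 contain a Feb 29 — 19×365 + 7×366 = 9497 days.
December 1868: 31 − 6 = 25 days remain.
Then 9 full months totalling 273 days.
October 1–23, 1869: 23 days.
Residual: 321 days.
Total: 9818 days.
9818 mod 7 = 4, so 4 days before Saturday is Tuesday.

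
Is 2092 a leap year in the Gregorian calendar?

Yes

2092 is a leap year.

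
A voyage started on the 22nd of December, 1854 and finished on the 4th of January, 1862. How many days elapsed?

From December 22, 1854 to December 22, 1861: 7 years, of which 2 contain a Feb 29 — 5×365 + 2×366 = 2557 days.
December 1861: 31 − 22 = 9 days remain.
January 1–4, 1862: 4 days.
Residual: 13 days.
Total: 2570 days.

2570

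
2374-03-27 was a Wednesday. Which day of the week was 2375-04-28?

Monday

March 27, 2374 → March 27, 2375: 365 days.
March 2375: 31 − 27 = 4 days remain.
April 1–28, 2375: 28 days.
Residual: 32 days.
Total: 397 days.
397 mod 7 = 5, so 5 days after Wednesday is Monday.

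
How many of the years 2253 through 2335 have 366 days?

19

Years divisible by 4: 2256, 2260, …, 2332 — 20 in all.
Of these, 2300 is divisible by 100 but not 400, so not leap.
Leap years: 20 − 1 = 19.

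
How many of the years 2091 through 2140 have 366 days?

Years divisible by 4: 2092, 2096, …, 2140 — 13 in all.
Of these, 2100 is divisible by 100 but not 400, so not leap.
Leap years: 13 − 1 = 12.

12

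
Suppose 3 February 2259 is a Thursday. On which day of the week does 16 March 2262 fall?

Day-of-year of February 3, 2259: 34.
Day-of-year of March 16, 2262: 75.
2259 has 365 days, so 365 − 34 = 331 days remain in 2259.
Full years: 2260: 366; 2261: 365. Sum = 731.
Total: 331 + 731 + 75 = 1137 days.
1137 mod 7 = 3, so 3 days after Thursday is Sunday.

Sunday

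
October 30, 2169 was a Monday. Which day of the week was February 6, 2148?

Count forward from the earlier date (February 6, 2148) to the later (October 30, 2169):
Day-of-year of February 6, 2148: 37.
Day-of-year of October 30, 2169: 303.
2148 has 366 days, so 366 − 37 = 329 days remain in 2148.
Full years 2149–2168: 15 common + 5 leap = 15×365 + 5×366 = 7305 days.
Total: 329 + 7305 + 303 = 7937 days.
7937 mod 7 = 6, so 6 days before Monday is Tuesday.

Tuesday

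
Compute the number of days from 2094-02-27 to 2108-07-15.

From February 27, 2094 to February 27, 2108: 14 years, of which 2 contain a Feb 29 — 12×365 + 2×366 = 5112 days.
(2100 is not a leap year (divisible by 100 but not 400).)
February 2108: 29 − 27 = 2 days remain (2108 is a leap year, so February has 29 days).
Then March (31), April (30), May (31), June (30): 31 + 30 + 31 + 30 = 122 days.
July 1–15, 2108: 15 days.
Residual: 139 days.
Total: 5251 days.

5251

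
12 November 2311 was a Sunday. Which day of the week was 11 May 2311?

Count forward from the earlier date (May 11, 2311) to the later (November 12, 2311):
May 2311: 31 − 11 = 20 days remain.
Then June (30), July (31), August (31), September (30), October (31): 30 + 31 + 31 + 30 + 31 = 153 days.
November 1–12, 2311: 12 days.
Total: 20 + 153 + 12 = 185 days.
185 mod 7 = 3, so 3 days before Sunday is Thursday.

Thursday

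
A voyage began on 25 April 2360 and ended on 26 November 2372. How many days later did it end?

Day-of-year of April 25, 2360: 116.
Day-of-year of November 26, 2372: 331.
2360 has 366 days, so 366 − 116 = 250 days remain in 2360.
Full years 2361–2371: 9 common + 2 leap = 9×365 + 2×366 = 4017 days.
Total: 250 + 4017 + 331 = 4598 days.

4598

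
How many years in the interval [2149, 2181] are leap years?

8

Years divisible by 4 in [2149, 2181]: 2152, 2156, 2160, 2164, 2168, 2172, 2176, 2180.
No century exceptions apply. Count: 8.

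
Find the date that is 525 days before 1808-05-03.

1806-11-25

Count 525 days before May 3, 1808:
November 1806: 30 − 25 = 5 days remain.
Then 17 full months totalling 517 days.
May 1–3, 1808: 3 days.
Total: 5 + 517 + 3 = 525 days.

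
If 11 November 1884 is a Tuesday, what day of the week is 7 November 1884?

Friday

Count forward from the earlier date (November 7, 1884) to the later (November 11, 1884):
Within November 1884: 11 − 7 = 4 days.
4 mod 7 = 4, so 4 days before Tuesday is Friday.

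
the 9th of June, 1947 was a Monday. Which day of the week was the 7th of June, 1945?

Thursday

Count forward from the earlier date (June 7, 1945) to the later (June 9, 1947):
Day-of-year of June 7, 1945: 158.
Day-of-year of June 9, 1947: 160.
1945 has 365 days, so 365 − 158 = 207 days remain in 1945.
Full years: 1946: 365. Sum = 365.
Total: 207 + 365 + 160 = 732 days.
732 mod 7 = 4, so 4 days before Monday is Thursday.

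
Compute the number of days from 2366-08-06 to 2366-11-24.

August 2366: 31 − 6 = 25 days remain.
Then September (30), October (31): 30 + 31 = 61 days.
November 1–24, 2366: 24 days.
Total: 25 + 61 + 24 = 110 days.

110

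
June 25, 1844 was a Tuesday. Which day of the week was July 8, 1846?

June 1844: 30 − 25 = 5 days remain.
Then 24 full months totalling 730 days.
July 1–8, 1846: 8 days.
Total: 5 + 730 + 8 = 743 days.
743 mod 7 = 1, so 1 day after Tuesday is Wednesday.

Wednesday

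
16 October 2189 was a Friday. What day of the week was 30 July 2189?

Count forward from the earlier date (July 30, 2189) to the later (October 16, 2189):
July 2189: 31 − 30 = 1 day remains.
Then August (31), September (30): 31 + 30 = 61 days.
October 1–16, 2189: 16 days.
Total: 1 + 61 + 16 = 78 days.
78 mod 7 = 1, so 1 day before Friday is Thursday.

Thursday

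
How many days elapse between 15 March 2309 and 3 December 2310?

628

March 15, 2309 → March 15, 2310: 365 days.
March 2310: 31 − 15 = 16 days remain.
Then April (30), May (31), June (30), July (31), August (31), September (30), October (31), November (30): 30 + 31 + 30 + 31 + 31 + 30 + 31 + 30 = 244 days.
December 1–3, 2310: 3 days.
Residual: 263 days.
Total: 628 days.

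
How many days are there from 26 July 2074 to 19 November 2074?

116

July 2074: 31 − 26 = 5 days remain.
Then August (31), September (30), October (31): 31 + 30 + 31 = 92 days.
November 1–19, 2074: 19 days.
Total: 5 + 92 + 19 = 116 days.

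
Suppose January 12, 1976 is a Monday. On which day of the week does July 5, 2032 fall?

Monday

Day-of-year of January 12, 1976: 12.
Day-of-year of July 5, 2032: 187.
1976 has 366 days, so 366 − 12 = 354 days remain in 1976.
Full years 1977–2031: 42 common + 13 leap = 42×365 + 13×366 = 20088 days.
Total: 354 + 20088 + 187 = 20629 days.
20629 is a multiple of 7, so July 5, 2032 falls on the same weekday: Monday.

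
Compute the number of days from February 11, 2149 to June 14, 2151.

853

February 11, 2149 → February 11, 2150: 365 days.
February 11, 2150 → February 11, 2151: 365 days.
February 2151: 28 − 11 = 17 days remain (2151 is not a leap year, so February has 28 days).
Then March (31), April (30), May (31): 31 + 30 + 31 = 92 days.
June 1–14, 2151: 14 days.
Residual: 123 days.
Total: 853 days.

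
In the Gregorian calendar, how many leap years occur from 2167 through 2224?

Years divisible by 4: 2168, 2172, …, 2224 — 15 in all.
Of these, 2200 is divisible by 100 but not 400, so not leap.
Leap years: 15 − 1 = 14.

14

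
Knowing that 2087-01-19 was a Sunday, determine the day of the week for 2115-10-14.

From January 19, 2087 to January 19, 2115: 28 years, of which 6 contain a Feb 29 — 22×365 + 6×366 = 10226 days.
(2100 is not a leap year (divisible by 100 but not 400).)
January 2115: 31 − 19 = 12 days remain.
Then February 2115 (28), March (31), April (30), May (31), June (30), July (31), August (31), September (30): 28 + 31 + 30 + 31 + 30 + 31 + 31 + 30 = 242 days.
October 1–14, 2115: 14 days.
Residual: 268 days.
Total: 10494 days.
10494 mod 7 = 1, so 1 day after Sunday is Monday.

Monday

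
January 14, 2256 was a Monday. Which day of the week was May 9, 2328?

Wednesday

From January 14, 2256 to January 14, 2328: 72 years, of which 17 contain a Feb 29 — 55×365 + 17×366 = 26297 days.
(2300 is not a leap year (divisible by 100 but not 400).)
January 2328: 31 − 14 = 17 days remain.
Then February 2328 (29), March (31), April (30): 29 + 31 + 30 = 90 days.
May 1–9, 2328: 9 days.
Residual: 116 days.
Total: 26413 days.
26413 mod 7 = 2, so 2 days after Monday is Wednesday.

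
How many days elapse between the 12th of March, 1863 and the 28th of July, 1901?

14017

Day-of-year of March 12, 1863: 71.
Day-of-year of July 28, 1901: 209.
1863 has 365 days, so 365 − 71 = 294 days remain in 1863.
Full years 1864–1900: 28 common + 9 leap = 28×365 + 9×366 = 13514 days.
Total: 294 + 13514 + 209 = 14017 days.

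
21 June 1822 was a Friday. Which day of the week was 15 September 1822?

June 1822: 30 − 21 = 9 days remain.
Then July (31), August (31): 31 + 31 = 62 days.
September 1–15, 1822: 15 days.
Total: 9 + 62 + 15 = 86 days.
86 mod 7 = 2, so 2 days after Friday is Sunday.

Sunday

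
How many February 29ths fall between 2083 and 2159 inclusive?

Years divisible by 4: 2084, 2088, …, 2156 — 19 in all.
Of these, 2100 is divisible by 100 but not 400, so not leap.
Leap years: 19 − 1 = 18.

18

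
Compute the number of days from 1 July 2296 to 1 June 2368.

26267

Day-of-year of July 1, 2296: 183.
Day-of-year of June 1, 2368: 153.
2296 has 366 days, so 366 − 183 = 183 days remain in 2296.
Full years 2297–2367: 55 common + 16 leap = 55×365 + 16×366 = 25931 days.
Total: 183 + 25931 + 153 = 26267 days.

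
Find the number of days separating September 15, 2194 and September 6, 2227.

Day-of-year of September 15, 2194: 258.
Day-of-year of September 6, 2227: 249.
2194 has 365 days, so 365 − 258 = 107 days remain in 2194.
Full years 2195–2226: 25 common + 7 leap = 25×365 + 7×366 = 11687 days.
Total: 107 + 11687 + 249 = 12043 days.

12043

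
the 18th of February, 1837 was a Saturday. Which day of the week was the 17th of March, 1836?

Thursday

Count forward from the earlier date (March 17, 1836) to the later (February 18, 1837):
March 1836: 31 − 17 = 14 days remain.
Then 10 full months totalling 306 days.
February 1–18, 1837: 18 days (1837 is not a leap year).
Residual: 338 days.
Total: 338 days.
338 mod 7 = 2, so 2 days before Saturday is Thursday.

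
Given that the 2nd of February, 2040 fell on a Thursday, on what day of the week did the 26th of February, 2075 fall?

Day-of-year of February 2, 2040: 33.
Day-of-year of February 26, 2075: 57.
2040 has 366 days, so 366 − 33 = 333 days remain in 2040.
Full years 2041–2074: 26 common + 8 leap = 26×365 + 8×366 = 12418 days.
Total: 333 + 12418 + 57 = 12808 days.
12808 mod 7 = 5, so 5 days after Thursday is Tuesday.

Tuesday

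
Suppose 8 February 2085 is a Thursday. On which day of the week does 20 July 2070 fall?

Sunday

Count forward from the earlier date (July 20, 2070) to the later (February 8, 2085):
From July 20, 2070 to July 20, 2084: 14 years, of which 4 contain a Feb 29 — 10×365 + 4×366 = 5114 days.
July 2084: 31 − 20 = 11 days remain.
Then August (31), September (30), October (31), November (30), December (31), January (31): 31 + 30 + 31 + 30 + 31 + 31 = 184 days.
February 1–8, 2085: 8 days (2085 is not a leap year).
Residual: 203 days.
Total: 5317 days.
5317 mod 7 = 4, so 4 days before Thursday is Sunday.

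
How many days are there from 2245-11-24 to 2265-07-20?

Day-of-year of November 24, 2245: 328.
Day-of-year of July 20, 2265: 201.
2245 has 365 days, so 365 − 328 = 37 days remain in 2245.
Full years 2246–2264: 14 common + 5 leap = 14×365 + 5×366 = 6940 days.
Total: 37 + 6940 + 201 = 7178 days.

7178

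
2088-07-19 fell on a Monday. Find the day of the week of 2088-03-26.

Count forward from the earlier date (March 26, 2088) to the later (July 19, 2088):
March 2088: 31 − 26 = 5 days remain.
Then April (30), May (31), June (30): 30 + 31 + 30 = 91 days.
July 1–19, 2088: 19 days.
Total: 5 + 91 + 19 = 115 days.
115 mod 7 = 3, so 3 days before Monday is Friday.

Friday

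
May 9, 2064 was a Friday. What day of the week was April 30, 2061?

Count forward from the earlier date (April 30, 2061) to the later (May 9, 2064):
Day-of-year of April 30, 2061: 120.
Day-of-year of May 9, 2064: 130.
2061 has 365 days, so 365 − 120 = 245 days remain in 2061.
Full years: 2062: 365; 2063: 365. Sum = 730.
Total: 245 + 730 + 130 = 1105 days.
1105 mod 7 = 6, so 6 days before Friday is Saturday.

Saturday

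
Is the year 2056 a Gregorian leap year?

Yes

2056 is a leap year.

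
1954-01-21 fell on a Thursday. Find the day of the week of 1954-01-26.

Within January 1954: 26 − 21 = 5 days.
5 mod 7 = 5, so 5 days after Thursday is Tuesday.

Tuesday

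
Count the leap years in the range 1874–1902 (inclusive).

Years divisible by 4 in [1874, 1902]: 1876, 1880, 1884, 1888, 1892, 1896, 1900.
Of these, 1900 is divisible by 100 but not 400, so not leap.
Leap years: 7 − 1 = 6.

6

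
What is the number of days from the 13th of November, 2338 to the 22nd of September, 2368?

From November 13, 2338 to November 13, 2367: 29 years, of which 7 contain a Feb 29 — 22×365 + 7×366 = 10592 days.
November 2367: 30 − 13 = 17 days remain.
Then 9 full months totalling 275 days.
September 1–22, 2368: 22 days.
Residual: 314 days.
Total: 10906 days.

10906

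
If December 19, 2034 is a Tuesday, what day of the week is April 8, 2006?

Saturday

Count forward from the earlier date (April 8, 2006) to the later (December 19, 2034):
From April 8, 2006 to April 8, 2034: 28 years, of which 7 contain a Feb 29 — 21×365 + 7×366 = 10227 days.
April 2034: 30 − 8 = 22 days remain.
Then May (31), June (30), July (31), August (31), September (30), October (31), November (30): 31 + 30 + 31 + 31 + 30 + 31 + 30 = 214 days.
December 1–19, 2034: 19 days.
Residual: 255 days.
Total: 10482 days.
10482 mod 7 = 3, so 3 days before Tuesday is Saturday.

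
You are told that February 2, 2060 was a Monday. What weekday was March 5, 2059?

Count forward from the earlier date (March 5, 2059) to the later (February 2, 2060):
March 2059: 31 − 5 = 26 days remain.
Then 10 full months totalling 306 days.
February 1–2, 2060: 2 days (2060 is a leap year).
Residual: 334 days.
Total: 334 days.
334 mod 7 = 5, so 5 days before Monday is Wednesday.

Wednesday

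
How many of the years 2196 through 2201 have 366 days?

Years divisible by 4 in [2196, 2201]: 2196, 2200.
Of these, 2200 is divisible by 100 but not 400, so not leap.
Leap years: 2 − 1 = 1.

1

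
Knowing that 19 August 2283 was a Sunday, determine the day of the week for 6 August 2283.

Count forward from the earlier date (August 6, 2283) to the later (August 19, 2283):
Within August 2283: 19 − 6 = 13 days.
13 mod 7 = 6, so 6 days before Sunday is Monday.

Monday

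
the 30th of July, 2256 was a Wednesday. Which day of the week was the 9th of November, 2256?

Sunday

July 2256: 31 − 30 = 1 day remains.
Then August (31), September (30), October (31): 31 + 30 + 31 = 92 days.
November 1–9, 2256: 9 days.
Total: 1 + 92 + 9 = 102 days.
102 mod 7 = 4, so 4 days after Wednesday is Sunday.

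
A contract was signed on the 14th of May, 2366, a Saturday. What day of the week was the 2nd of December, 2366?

Friday

May 2366: 31 − 14 = 17 days remain.
Then June (30), July (31), August (31), September (30), October (31), November (30): 30 + 31 + 31 + 30 + 31 + 30 = 183 days.
December 1–2, 2366: 2 days.
Total: 17 + 183 + 2 = 202 days.
202 mod 7 = 6, so 6 days after Saturday is Friday.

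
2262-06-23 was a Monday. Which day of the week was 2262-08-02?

June 2262: 30 − 23 = 7 days remain.
Then July (31): 31 days.
August 1–2, 2262: 2 days.
Total: 7 + 31 + 2 = 40 days.
40 mod 7 = 5, so 5 days after Monday is Saturday.

Saturday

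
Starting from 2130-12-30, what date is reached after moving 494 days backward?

2129-08-23

Count 494 days before December 30, 2130:
August 2129: 31 − 23 = 8 days remain.
Then 15 full months totalling 456 days.
December 1–30, 2130: 30 days.
Total: 8 + 456 + 30 = 494 days.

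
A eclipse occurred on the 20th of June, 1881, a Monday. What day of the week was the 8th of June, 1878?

Saturday

Count forward from the earlier date (June 8, 1878) to the later (June 20, 1881):
June 8, 1878 → June 8, 1879: 365 days.
June 8, 1879 → June 8, 1880: 366 days (1880 is a leap year).
June 8, 1880 → June 8, 1881: 365 days.
Within June 1881: 20 − 8 = 12 days.
Total: 1108 days.
1108 mod 7 = 2, so 2 days before Monday is Saturday.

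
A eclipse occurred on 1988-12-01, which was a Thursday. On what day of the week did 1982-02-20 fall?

Count forward from the earlier date (February 20, 1982) to the later (December 1, 1988):
Day-of-year of February 20, 1982: 51.
Day-of-year of December 1, 1988: 336.
1982 has 365 days, so 365 − 51 = 314 days remain in 1982.
Full years: 1983: 365; 1984: 366; 1985: 365; 1986: 365; 1987: 365. Sum = 1826.
Total: 314 + 1826 + 336 = 2476 days.
2476 mod 7 = 5, so 5 days before Thursday is Saturday.

Saturday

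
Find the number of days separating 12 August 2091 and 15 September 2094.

1130

August 12, 2091 → August 12, 2092: 366 days (2092 is a leap year).
August 12, 2092 → August 12, 2093: 365 days.
August 12, 2093 → August 12, 2094: 365 days.
August 2094: 31 − 12 = 19 days remain.
September 1–15, 2094: 15 days.
Residual: 34 days.
Total: 1130 days.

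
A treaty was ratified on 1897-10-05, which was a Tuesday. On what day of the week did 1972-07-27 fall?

Day-of-year of October 5, 1897: 278.
Day-of-year of July 27, 1972: 209.
1897 has 365 days, so 365 − 278 = 87 days remain in 1897.
Full years 1898–1971: 57 common + 17 leap = 57×365 + 17×366 = 27027 days.
Total: 87 + 27027 + 209 = 27323 days.
27323 mod 7 = 2, so 2 days after Tuesday is Thursday.

Thursday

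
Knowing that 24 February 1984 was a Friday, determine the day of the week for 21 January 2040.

Day-of-year of February 24, 1984: 55.
Day-of-year of January 21, 2040: 21.
1984 has 366 days, so 366 − 55 = 311 days remain in 1984.
Full years 1985–2039: 42 common + 13 leap = 42×365 + 13×366 = 20088 days.
Total: 311 + 20088 + 21 = 20420 days.
20420 mod 7 = 1, so 1 day after Friday is Saturday.

Saturday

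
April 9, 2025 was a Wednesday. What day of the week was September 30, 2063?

Sunday

From April 9, 2025 to April 9, 2063: 38 years, of which 9 contain a Feb 29 — 29×365 + 9×366 = 13879 days.
April 2063: 30 − 9 = 21 days remain.
Then May (31), June (30), July (31), August (31): 31 + 30 + 31 + 31 = 123 days.
September 1–30, 2063: 30 days.
Residual: 174 days.
Total: 14053 days.
14053 mod 7 = 4, so 4 days after Wednesday is Sunday.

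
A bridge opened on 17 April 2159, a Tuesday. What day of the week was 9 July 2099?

Thursday

Count forward from the earlier date (July 9, 2099) to the later (April 17, 2159):
Day-of-year of July 9, 2099: 190.
Day-of-year of April 17, 2159: 107.
2099 has 365 days, so 365 − 190 = 175 days remain in 2099.
Full years 2100–2158: 45 common + 14 leap = 45×365 + 14×366 = 21549 days.
Total: 175 + 21549 + 107 = 21831 days.
21831 mod 7 = 5, so 5 days before Tuesday is Thursday.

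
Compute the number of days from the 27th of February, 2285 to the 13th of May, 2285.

75

February 2285: 28 − 27 = 1 day remains (2285 is not a leap year, so February has 28 days).
Then March (31), April (30): 31 + 30 = 61 days.
May 1–13, 2285: 13 days.
Total: 1 + 61 + 13 = 75 days.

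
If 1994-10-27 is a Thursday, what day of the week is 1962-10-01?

Count forward from the earlier date (October 1, 1962) to the later (October 27, 1994):
From October 1, 1962 to October 1, 1994: 32 years, of which 8 contain a Feb 29 — 24×365 + 8×366 = 11688 days.
Within October 1994: 27 − 1 = 26 days.
Total: 11714 days.
11714 mod 7 = 3, so 3 days before Thursday is Monday.

Monday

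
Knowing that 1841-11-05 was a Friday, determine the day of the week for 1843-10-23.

Day-of-year of November 5, 1841: 309.
Day-of-year of October 23, 1843: 296.
1841 has 365 days, so 365 − 309 = 56 days remain in 1841.
Full years: 1842: 365. Sum = 365.
Total: 56 + 365 + 296 = 717 days.
717 mod 7 = 3, so 3 days after Friday is Monday.

Monday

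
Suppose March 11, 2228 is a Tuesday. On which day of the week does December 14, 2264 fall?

From March 11, 2228 to March 11, 2264: 36 years, of which 9 contain a Feb 29 — 27×365 + 9×366 = 13149 days.
March 2264: 31 − 11 = 20 days remain.
Then April (30), May (31), June (30), July (31), August (31), September (30), October (31), November (30): 30 + 31 + 30 + 31 + 31 + 30 + 31 + 30 = 244 days.
December 1–14, 2264: 14 days.
Residual: 278 days.
Total: 13427 days.
13427 mod 7 = 1, so 1 day after Tuesday is Wednesday.

Wednesday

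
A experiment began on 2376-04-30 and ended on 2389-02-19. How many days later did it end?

From April 30, 2376 to April 30, 2388: 12 years, of which 3 contain a Feb 29 — 9×365 + 3×366 = 4383 days.
April 2388: 30 − 30 = 0 days remain.
Then 9 full months totalling 276 days.
February 1–19, 2389: 19 days (2389 is not a leap year).
Residual: 295 days.
Total: 4678 days.

4678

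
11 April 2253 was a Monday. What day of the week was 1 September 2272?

Sunday

Day-of-year of April 11, 2253: 101.
Day-of-year of September 1, 2272: 245.
2253 has 365 days, so 365 − 101 = 264 days remain in 2253.
Full years 2254–2271: 14 common + 4 leap = 14×365 + 4×366 = 6574 days.
Total: 264 + 6574 + 245 = 7083 days.
7083 mod 7 = 6, so 6 days after Monday is Sunday.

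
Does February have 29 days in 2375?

2375 is not a leap year.

No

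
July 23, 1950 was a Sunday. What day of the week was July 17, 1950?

Monday

Count forward from the earlier date (July 17, 1950) to the later (July 23, 1950):
Within July 1950: 23 − 17 = 6 days.
6 mod 7 = 6, so 6 days before Sunday is Monday.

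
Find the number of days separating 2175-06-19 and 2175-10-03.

106

June 2175: 30 − 19 = 11 days remain.
Then July (31), August (31), September (30): 31 + 31 + 30 = 92 days.
October 1–3, 2175: 3 days.
Total: 11 + 92 + 3 = 106 days.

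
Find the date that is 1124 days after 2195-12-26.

2199-01-23

Count 1124 days after December 26, 2195:
December 26, 2195 → December 26, 2196: 366 days (2196 is a leap year).
December 26, 2196 → December 26, 2197: 365 days.
December 26, 2197 → December 26, 2198: 365 days.
December 2198: 31 − 26 = 5 days remain.
January 1–23, 2199: 23 days.
Residual: 28 days.
Total: 1124 days.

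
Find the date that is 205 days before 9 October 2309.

18 March 2309

Count 205 days before October 9, 2309:
March 2309: 31 − 18 = 13 days remain.
Then April (30), May (31), June (30), July (31), August (31), September (30): 30 + 31 + 30 + 31 + 31 + 30 = 183 days.
October 1–9, 2309: 9 days.
Total: 13 + 183 + 9 = 205 days.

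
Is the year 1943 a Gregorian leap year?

No

1943 is not a leap year.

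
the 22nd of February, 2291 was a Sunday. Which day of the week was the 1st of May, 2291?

Friday

February 2291: 28 − 22 = 6 days remain (2291 is not a leap year, so February has 28 days).
Then March (31), April (30): 31 + 30 = 61 days.
May 1, 2291: 1 day.
Total: 6 + 61 + 1 = 68 days.
68 mod 7 = 5, so 5 days after Sunday is Friday.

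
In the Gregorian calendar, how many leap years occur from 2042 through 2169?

31

Years divisible by 4: 2044, 2048, …, 2168 — 32 in all.
Of these, 2100 is divisible by 100 but not 400, so not leap.
Leap years: 32 − 1 = 31.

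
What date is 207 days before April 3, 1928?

September 9, 1927

Count 207 days before April 3, 1928:
Day-of-year of September 9, 1927: 252.
Day-of-year of April 3, 1928: 94.
1927 has 365 days, so 365 − 252 = 113 days remain in 1927.
Total: 113 + 94 = 207 days.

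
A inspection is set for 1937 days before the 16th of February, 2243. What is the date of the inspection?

the 28th of October, 2237

Count 1937 days before February 16, 2243:
Day-of-year of October 28, 2237: 301.
Day-of-year of February 16, 2243: 47.
2237 has 365 days, so 365 − 301 = 64 days remain in 2237.
Full years: 2238: 365; 2239: 365; 2240: 366; 2241: 365; 2242: 365. Sum = 1826.
Total: 64 + 1826 + 47 = 1937 days.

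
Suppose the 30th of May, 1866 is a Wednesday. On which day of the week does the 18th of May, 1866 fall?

Friday

Count forward from the earlier date (May 18, 1866) to the later (May 30, 1866):
Within May 1866: 30 − 18 = 12 days.
12 mod 7 = 5, so 5 days before Wednesday is Friday.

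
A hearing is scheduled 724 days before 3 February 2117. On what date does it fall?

10 February 2115

Count 724 days before February 3, 2117:
February 10, 2115 → February 10, 2116: 365 days.
February 2116: 29 − 10 = 19 days remain (2116 is a leap year, so February has 29 days).
Then 11 full months totalling 337 days.
February 1–3, 2117: 3 days (2117 is not a leap year).
Residual: 359 days.
Total: 724 days.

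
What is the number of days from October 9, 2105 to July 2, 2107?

October 2105: 31 − 9 = 22 days remain.
Then 20 full months totalling 607 days.
July 1–2, 2107: 2 days.
Total: 22 + 607 + 2 = 631 days.

631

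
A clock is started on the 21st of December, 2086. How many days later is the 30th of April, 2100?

4878

From December 21, 2086 to December 21, 2099: 13 years, of which 3 contain a Feb 29 — 10×365 + 3×366 = 4748 days.
December 2099: 31 − 21 = 10 days remain.
Then January (31), February 2100 (28), March (31): 31 + 28 + 31 = 90 days.
April 1–30, 2100: 30 days.
Residual: 130 days.
Total: 4878 days.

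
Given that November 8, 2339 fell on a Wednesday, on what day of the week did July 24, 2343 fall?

Saturday

Day-of-year of November 8, 2339: 312.
Day-of-year of July 24, 2343: 205.
2339 has 365 days, so 365 − 312 = 53 days remain in 2339.
Full years: 2340: 366; 2341: 365; 2342: 365. Sum = 1096.
Total: 53 + 1096 + 205 = 1354 days.
1354 mod 7 = 3, so 3 days after Wednesday is Saturday.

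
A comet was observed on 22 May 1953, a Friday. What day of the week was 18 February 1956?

Saturday

May 22, 1953 → May 22, 1954: 365 days.
May 22, 1954 → May 22, 1955: 365 days.
May 1955: 31 − 22 = 9 days remain.
Then June (30), July (31), August (31), September (30), October (31), November (30), December (31), January (31): 30 + 31 + 31 + 30 + 31 + 30 + 31 + 31 = 245 days.
February 1–18, 1956: 18 days (1956 is a leap year).
Residual: 272 days.
Total: 1002 days.
1002 mod 7 = 1, so 1 day after Friday is Saturday.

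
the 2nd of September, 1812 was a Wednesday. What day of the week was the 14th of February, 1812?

Count forward from the earlier date (February 14, 1812) to the later (September 2, 1812):
February 1812: 29 − 14 = 15 days remain (1812 is a leap year, so February has 29 days).
Then March (31), April (30), May (31), June (30), July (31), August (31): 31 + 30 + 31 + 30 + 31 + 31 = 184 days.
September 1–2, 1812: 2 days.
Total: 15 + 184 + 2 = 201 days.
201 mod 7 = 5, so 5 days before Wednesday is Friday.

Friday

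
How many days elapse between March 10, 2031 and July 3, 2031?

115

March 2031: 31 − 10 = 21 days remain.
Then April (30), May (31), June (30): 30 + 31 + 30 = 91 days.
July 1–3, 2031: 3 days.
Total: 21 + 91 + 3 = 115 days.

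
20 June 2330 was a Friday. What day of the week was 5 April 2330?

Saturday

Count forward from the earlier date (April 5, 2330) to the later (June 20, 2330):
April 2330: 30 − 5 = 25 days remain.
Then May (31): 31 days.
June 1–20, 2330: 20 days.
Total: 25 + 31 + 20 = 76 days.
76 mod 7 = 6, so 6 days before Friday is Saturday.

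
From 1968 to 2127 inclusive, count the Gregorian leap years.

Years divisible by 4: 1968, 1972, …, 2124 — 40 in all.
Of these, 2100 is divisible by 100 but not 400, so not leap.
2000 is divisible by 400, so still leap.
Leap years: 40 − 1 = 39.

39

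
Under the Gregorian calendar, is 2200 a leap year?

2200 is not a leap year (divisible by 100 but not 400).

No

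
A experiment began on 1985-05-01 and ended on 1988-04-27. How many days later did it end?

1092

Day-of-year of May 1, 1985: 121.
Day-of-year of April 27, 1988: 118.
1985 has 365 days, so 365 − 121 = 244 days remain in 1985.
Full years: 1986: 365; 1987: 365. Sum = 730.
Total: 244 + 730 + 118 = 1092 days.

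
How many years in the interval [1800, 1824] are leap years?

Years divisible by 4 in [1800, 1824]: 1800, 1804, 1808, 1812, 1816, 1820, 1824.
Of these, 1800 is divisible by 100 but not 400, so not leap.
Leap years: 7 − 1 = 6.

6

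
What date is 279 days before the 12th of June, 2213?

the 6th of September, 2212

Count 279 days before June 12, 2213:
September 2212: 30 − 6 = 24 days remain.
Then October (31), November (30), December (31), January (31), February 2213 (28), March (31), April (30), May (31): 31 + 30 + 31 + 31 + 28 + 31 + 30 + 31 = 243 days.
June 1–12, 2213: 12 days.
Total: 24 + 243 + 12 = 279 days.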